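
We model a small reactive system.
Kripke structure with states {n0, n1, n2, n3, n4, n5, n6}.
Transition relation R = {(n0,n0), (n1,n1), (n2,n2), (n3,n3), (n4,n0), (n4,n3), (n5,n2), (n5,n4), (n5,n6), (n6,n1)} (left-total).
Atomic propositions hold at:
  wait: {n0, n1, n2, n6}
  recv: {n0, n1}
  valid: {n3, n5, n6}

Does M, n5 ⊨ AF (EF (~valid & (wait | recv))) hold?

Yes

Sat(~valid) = {n0, n1, n2, n4}
Sat(wait | recv) = {n0, n1, n2, n6}
Sat(~valid & (wait | recv)) = {n0, n1, n2}
EF (~valid & (wait | recv)): least fixpoint, start Z0 = {n0, n1, n2}, add states with some successor in Z. Z1 = {n0, n1, n2, n4, n5, n6}; fixed.
Sat(EF (~valid & (wait | recv))) = {n0, n1, n2, n4, n5, n6}
AF (EF (~valid & (wait | recv))): least fixpoint, start Z0 = {n0, n1, n2, n4, n5, n6}, add states with every successor in Z. Already a fixed point.
Sat(AF (EF (~valid & (wait | recv)))) = {n0, n1, n2, n4, n5, n6}
n5 ∈ Sat(AF (EF (~valid & (wait | recv)))) = {n0, n1, n2, n4, n5, n6}, so the formula holds at n5.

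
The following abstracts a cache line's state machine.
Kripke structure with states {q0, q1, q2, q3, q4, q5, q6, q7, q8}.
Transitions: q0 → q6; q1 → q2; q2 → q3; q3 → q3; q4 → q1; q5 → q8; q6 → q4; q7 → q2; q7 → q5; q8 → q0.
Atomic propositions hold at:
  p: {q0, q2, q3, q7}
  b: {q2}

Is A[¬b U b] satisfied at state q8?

Sat(¬b) = {q0, q1, q3, q4, q5, q6, q7, q8}
A[¬b U b]: least fixpoint, start Z0 = Sat(b) = {q2}, add states in Sat(¬b) with every successor in Z. Z1 = {q1, q2}; Z2 = {q1, q2, q4}; Z3 = {q1, q2, q4, q6}; Z4 = {q0, q1, q2, q4, q6}; Z5 = {q0, q1, q2, q4, q6, q8}; Z6 = {q0, q1, q2, q4, q5, q6, q8}; Z7 = {q0, q1, q2, q4, q5, q6, q7, q8}; fixed.
Sat(A[¬b U b]) = {q0, q1, q2, q4, q5, q6, q7, q8}
q8 ∈ Sat(A[¬b U b]) = {q0, q1, q2, q4, q5, q6, q7, q8}, so the formula holds at q8.

Yes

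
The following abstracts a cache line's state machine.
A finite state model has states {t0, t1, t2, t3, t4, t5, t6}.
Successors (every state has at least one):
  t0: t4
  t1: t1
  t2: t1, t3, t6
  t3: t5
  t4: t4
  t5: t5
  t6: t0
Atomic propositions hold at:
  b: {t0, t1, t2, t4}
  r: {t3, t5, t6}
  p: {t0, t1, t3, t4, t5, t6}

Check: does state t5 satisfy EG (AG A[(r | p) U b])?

Sat(r | p) = {t0, t1, t3, t4, t5, t6}
A[(r | p) U b]: least fixpoint, start Z0 = Sat(b) = {t0, t1, t2, t4}, add states in Sat(r | p) with every successor in Z. Z1 = {t0, t1, t2, t4, t6}; fixed.
Sat(A[(r | p) U b]) = {t0, t1, t2, t4, t6}
AG A[(r | p) U b]: greatest fixpoint, start Z0 = {t0, t1, t2, t4, t6}, keep only states in Sat with every successor in Z. Z1 = {t0, t1, t4, t6}; fixed.
Sat(AG A[(r | p) U b]) = {t0, t1, t4, t6}
EG (AG A[(r | p) U b]): greatest fixpoint, start Z0 = {t0, t1, t4, t6}, keep only states in Sat with some successor in Z. Already a fixed point.
Sat(EG (AG A[(r | p) U b])) = {t0, t1, t4, t6}
t5 ∉ Sat(EG (AG A[(r | p) U b])) = {t0, t1, t4, t6}, so the formula does not hold at t5.

No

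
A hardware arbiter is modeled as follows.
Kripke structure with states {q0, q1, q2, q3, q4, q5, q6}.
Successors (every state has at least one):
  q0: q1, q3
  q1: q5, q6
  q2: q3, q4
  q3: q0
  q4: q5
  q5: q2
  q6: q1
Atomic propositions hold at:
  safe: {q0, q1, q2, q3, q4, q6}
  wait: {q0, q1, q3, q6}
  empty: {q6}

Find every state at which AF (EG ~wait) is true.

{q2, q4, q5}

Sat(~wait) = {q2, q4, q5}
EG ~wait: greatest fixpoint, start Z0 = {q2, q4, q5}, keep only states in Sat with some successor in Z. Already a fixed point.
Sat(EG ~wait) = {q2, q4, q5}
AF (EG ~wait): least fixpoint, start Z0 = {q2, q4, q5}, add states with every successor in Z. Already a fixed point.
Sat(AF (EG ~wait)) = {q2, q4, q5}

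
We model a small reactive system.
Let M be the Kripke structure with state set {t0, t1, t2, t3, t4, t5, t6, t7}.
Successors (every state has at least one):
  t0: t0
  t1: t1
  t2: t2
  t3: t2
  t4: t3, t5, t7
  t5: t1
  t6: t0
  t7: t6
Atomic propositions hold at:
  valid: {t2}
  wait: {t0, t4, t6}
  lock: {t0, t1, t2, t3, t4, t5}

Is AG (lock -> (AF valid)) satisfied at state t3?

Yes

AF valid: least fixpoint, start Z0 = {t2}, add states with every successor in Z. Z1 = {t2, t3}; fixed.
Sat(AF valid) = {t2, t3}
Sat(lock -> (AF valid)) = {t2, t3, t6, t7}
AG (lock -> (AF valid)): greatest fixpoint, start Z0 = {t2, t3, t6, t7}, keep only states in Sat with every successor in Z. Z1 = {t2, t3, t7}; Z2 = {t2, t3}; fixed.
Sat(AG (lock -> (AF valid))) = {t2, t3}
t3 ∈ Sat(AG (lock -> (AF valid))) = {t2, t3}, so the formula holds at t3.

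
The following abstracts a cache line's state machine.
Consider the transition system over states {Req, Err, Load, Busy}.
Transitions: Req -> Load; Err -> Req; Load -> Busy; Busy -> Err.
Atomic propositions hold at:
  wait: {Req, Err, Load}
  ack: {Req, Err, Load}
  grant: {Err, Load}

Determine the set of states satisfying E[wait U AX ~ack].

Sat(~ack) = {Busy}
Sat(AX ~ack) = {s : every successor in {Busy}} = {Load}
E[wait U AX ~ack]: least fixpoint, start Z0 = Sat(AX ~ack) = {Load}, add states in Sat(wait) with some successor in Z. Z1 = {Req, Load}; Z2 = {Req, Err, Load}; fixed.
Sat(E[wait U AX ~ack]) = {Req, Err, Load}

{Req, Err, Load}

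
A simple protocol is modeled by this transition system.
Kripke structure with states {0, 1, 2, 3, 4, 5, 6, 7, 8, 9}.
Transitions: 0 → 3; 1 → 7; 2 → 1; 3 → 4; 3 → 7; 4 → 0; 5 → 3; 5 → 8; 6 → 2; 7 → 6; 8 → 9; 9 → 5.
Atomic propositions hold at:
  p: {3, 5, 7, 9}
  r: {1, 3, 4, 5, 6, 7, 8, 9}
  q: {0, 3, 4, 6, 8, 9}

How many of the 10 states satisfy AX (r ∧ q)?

4

Sat(r ∧ q) = {3, 4, 6, 8, 9}
Sat(AX (r ∧ q)) = {s : every successor in {3, 4, 6, 8, 9}} = {0, 5, 7, 8}
|Sat(AX (r ∧ q))| = |{0, 5, 7, 8}| = 4.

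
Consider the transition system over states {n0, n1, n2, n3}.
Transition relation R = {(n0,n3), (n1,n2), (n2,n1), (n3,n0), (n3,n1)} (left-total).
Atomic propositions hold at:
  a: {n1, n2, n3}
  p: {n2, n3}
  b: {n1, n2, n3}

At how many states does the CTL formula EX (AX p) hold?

2

Sat(AX p) = {s : every successor in {n2, n3}} = {n0, n1}
Sat(EX (AX p)) = {s : some successor in {n0, n1}} = {n2, n3}
|Sat(EX (AX p))| = |{n2, n3}| = 2.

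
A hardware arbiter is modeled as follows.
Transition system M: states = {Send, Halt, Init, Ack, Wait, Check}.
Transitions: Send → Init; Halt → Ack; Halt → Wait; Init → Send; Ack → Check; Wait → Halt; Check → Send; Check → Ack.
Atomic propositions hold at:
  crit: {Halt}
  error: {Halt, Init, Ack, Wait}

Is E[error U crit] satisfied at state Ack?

No

E[error U crit]: least fixpoint, start Z0 = Sat(crit) = {Halt}, add states in Sat(error) with some successor in Z. Z1 = {Halt, Wait}; fixed.
Sat(E[error U crit]) = {Halt, Wait}
Ack ∉ Sat(E[error U crit]) = {Halt, Wait}, so the formula does not hold at Ack.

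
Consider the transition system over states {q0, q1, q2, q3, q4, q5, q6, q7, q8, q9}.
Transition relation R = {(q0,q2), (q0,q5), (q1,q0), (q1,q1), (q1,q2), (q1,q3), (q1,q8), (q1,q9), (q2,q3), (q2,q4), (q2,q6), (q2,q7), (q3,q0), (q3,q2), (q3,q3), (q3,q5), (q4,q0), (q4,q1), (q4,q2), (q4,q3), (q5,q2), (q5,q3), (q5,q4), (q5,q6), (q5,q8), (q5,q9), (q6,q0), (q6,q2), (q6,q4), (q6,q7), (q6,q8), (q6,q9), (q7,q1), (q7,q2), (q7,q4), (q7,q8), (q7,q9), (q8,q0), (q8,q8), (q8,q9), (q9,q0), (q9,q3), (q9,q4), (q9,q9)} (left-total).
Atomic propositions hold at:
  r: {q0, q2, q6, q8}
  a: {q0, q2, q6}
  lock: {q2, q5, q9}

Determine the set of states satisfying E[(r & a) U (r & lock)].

{q0, q2, q6}

Sat(r & a) = {q0, q2, q6}
Sat(r & lock) = {q2}
E[(r & a) U (r & lock)]: least fixpoint, start Z0 = Sat((r & lock)) = {q2}, add states in Sat(r & a) with some successor in Z. Z1 = {q0, q2, q6}; fixed.
Sat(E[(r & a) U (r & lock)]) = {q0, q2, q6}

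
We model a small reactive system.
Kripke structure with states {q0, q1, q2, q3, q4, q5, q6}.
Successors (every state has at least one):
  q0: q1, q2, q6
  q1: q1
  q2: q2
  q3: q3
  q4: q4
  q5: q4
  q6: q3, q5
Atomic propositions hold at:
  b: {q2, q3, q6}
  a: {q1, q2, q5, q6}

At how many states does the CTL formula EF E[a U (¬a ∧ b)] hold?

Sat(¬a) = {q0, q3, q4}
Sat(¬a ∧ b) = {q3}
E[a U (¬a ∧ b)]: least fixpoint, start Z0 = Sat((¬a ∧ b)) = {q3}, add states in Sat(a) with some successor in Z. Z1 = {q3, q6}; fixed.
Sat(E[a U (¬a ∧ b)]) = {q3, q6}
EF E[a U (¬a ∧ b)]: least fixpoint, start Z0 = {q3, q6}, add states with some successor in Z. Z1 = {q0, q3, q6}; fixed.
Sat(EF E[a U (¬a ∧ b)]) = {q0, q3, q6}
|Sat(EF E[a U (¬a ∧ b)])| = |{q0, q3, q6}| = 3.

3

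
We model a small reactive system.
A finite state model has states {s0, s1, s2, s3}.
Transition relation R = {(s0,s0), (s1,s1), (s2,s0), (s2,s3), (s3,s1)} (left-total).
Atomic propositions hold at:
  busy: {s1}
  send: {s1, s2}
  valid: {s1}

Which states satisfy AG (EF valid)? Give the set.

EF valid: least fixpoint, start Z0 = {s1}, add states with some successor in Z. Z1 = {s1, s3}; Z2 = {s1, s2, s3}; fixed.
Sat(EF valid) = {s1, s2, s3}
AG (EF valid): greatest fixpoint, start Z0 = {s1, s2, s3}, keep only states in Sat with every successor in Z. Z1 = {s1, s3}; fixed.
Sat(AG (EF valid)) = {s1, s3}

{s1, s3}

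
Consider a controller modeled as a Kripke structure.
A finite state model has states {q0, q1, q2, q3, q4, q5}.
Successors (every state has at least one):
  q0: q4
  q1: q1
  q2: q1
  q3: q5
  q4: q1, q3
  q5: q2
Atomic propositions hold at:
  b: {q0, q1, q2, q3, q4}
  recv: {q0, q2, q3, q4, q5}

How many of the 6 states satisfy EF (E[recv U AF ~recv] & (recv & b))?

5

Sat(~recv) = {q1}
AF ~recv: least fixpoint, start Z0 = {q1}, add states with every successor in Z. Z1 = {q1, q2}; Z2 = {q1, q2, q5}; Z3 = {q1, q2, q3, q5}; Z4 = {q1, q2, q3, q4, q5}; Z5 = {q0, q1, q2, q3, q4, q5}; fixed.
Sat(AF ~recv) = {q0, q1, q2, q3, q4, q5}
E[recv U AF ~recv]: least fixpoint, start Z0 = Sat(AF ~recv) = {q0, q1, q2, q3, q4, q5}, add states in Sat(recv) with some successor in Z. Already a fixed point.
Sat(E[recv U AF ~recv]) = {q0, q1, q2, q3, q4, q5}
Sat(recv & b) = {q0, q2, q3, q4}
Sat(E[recv U AF ~recv] & (recv & b)) = {q0, q2, q3, q4}
EF (E[recv U AF ~recv] & (recv & b)): least fixpoint, start Z0 = {q0, q2, q3, q4}, add states with some successor in Z. Z1 = {q0, q2, q3, q4, q5}; fixed.
Sat(EF (E[recv U AF ~recv] & (recv & b))) = {q0, q2, q3, q4, q5}
|Sat(EF (E[recv U AF ~recv] & (recv & b)))| = |{q0, q2, q3, q4, q5}| = 5.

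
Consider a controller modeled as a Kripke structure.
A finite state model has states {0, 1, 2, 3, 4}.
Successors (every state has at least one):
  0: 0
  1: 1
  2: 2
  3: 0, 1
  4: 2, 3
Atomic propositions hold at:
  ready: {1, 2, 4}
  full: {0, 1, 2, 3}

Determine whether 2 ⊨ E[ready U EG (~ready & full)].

Sat(~ready) = {0, 3}
Sat(~ready & full) = {0, 3}
EG (~ready & full): greatest fixpoint, start Z0 = {0, 3}, keep only states in Sat with some successor in Z. Already a fixed point.
Sat(EG (~ready & full)) = {0, 3}
E[ready U EG (~ready & full)]: least fixpoint, start Z0 = Sat(EG (~ready & full)) = {0, 3}, add states in Sat(ready) with some successor in Z. Z1 = {0, 3, 4}; fixed.
Sat(E[ready U EG (~ready & full)]) = {0, 3, 4}
2 ∉ Sat(E[ready U EG (~ready & full)]) = {0, 3, 4}, so the formula does not hold at 2.

No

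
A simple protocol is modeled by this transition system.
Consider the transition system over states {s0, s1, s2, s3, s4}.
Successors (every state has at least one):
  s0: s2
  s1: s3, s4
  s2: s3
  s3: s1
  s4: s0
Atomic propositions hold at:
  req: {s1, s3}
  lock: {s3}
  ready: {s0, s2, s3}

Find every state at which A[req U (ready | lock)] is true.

Sat(ready | lock) = {s0, s2, s3}
A[req U (ready | lock)]: least fixpoint, start Z0 = Sat((ready | lock)) = {s0, s2, s3}, add states in Sat(req) with every successor in Z. Already a fixed point.
Sat(A[req U (ready | lock)]) = {s0, s2, s3}

{s0, s2, s3}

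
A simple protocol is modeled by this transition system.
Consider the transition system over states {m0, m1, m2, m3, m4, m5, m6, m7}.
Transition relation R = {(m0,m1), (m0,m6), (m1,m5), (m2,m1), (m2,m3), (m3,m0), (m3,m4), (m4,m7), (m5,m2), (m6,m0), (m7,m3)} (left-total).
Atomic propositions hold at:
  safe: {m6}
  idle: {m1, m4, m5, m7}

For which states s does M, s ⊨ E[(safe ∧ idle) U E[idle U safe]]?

{m6}

Sat(safe ∧ idle) = ∅
E[idle U safe]: least fixpoint, start Z0 = Sat(safe) = {m6}, add states in Sat(idle) with some successor in Z. Already a fixed point.
Sat(E[idle U safe]) = {m6}
E[(safe ∧ idle) U E[idle U safe]]: least fixpoint, start Z0 = Sat(E[idle U safe]) = {m6}, add states in Sat(safe ∧ idle) with some successor in Z. Already a fixed point.
Sat(E[(safe ∧ idle) U E[idle U safe]]) = {m6}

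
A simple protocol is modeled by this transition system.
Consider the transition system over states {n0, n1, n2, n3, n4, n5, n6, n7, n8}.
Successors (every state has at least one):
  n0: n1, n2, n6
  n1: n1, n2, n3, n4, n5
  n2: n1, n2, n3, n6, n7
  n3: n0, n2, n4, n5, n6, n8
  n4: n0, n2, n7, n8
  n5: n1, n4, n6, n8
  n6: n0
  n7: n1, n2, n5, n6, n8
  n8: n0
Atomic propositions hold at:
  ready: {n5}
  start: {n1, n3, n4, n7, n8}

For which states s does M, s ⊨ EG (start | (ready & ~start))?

Sat(~start) = {n0, n2, n5, n6}
Sat(ready & ~start) = {n5}
Sat(start | (ready & ~start)) = {n1, n3, n4, n5, n7, n8}
EG (start | (ready & ~start)): greatest fixpoint, start Z0 = {n1, n3, n4, n5, n7, n8}, keep only states in Sat with some successor in Z. Z1 = {n1, n3, n4, n5, n7}; fixed.
Sat(EG (start | (ready & ~start))) = {n1, n3, n4, n5, n7}

{n1, n3, n4, n5, n7}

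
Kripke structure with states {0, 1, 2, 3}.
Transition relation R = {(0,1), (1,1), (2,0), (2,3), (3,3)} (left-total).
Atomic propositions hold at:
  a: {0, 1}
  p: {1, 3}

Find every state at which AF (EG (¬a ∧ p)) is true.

{3}

Sat(¬a) = {2, 3}
Sat(¬a ∧ p) = {3}
EG (¬a ∧ p): greatest fixpoint, start Z0 = {3}, keep only states in Sat with some successor in Z. Already a fixed point.
Sat(EG (¬a ∧ p)) = {3}
AF (EG (¬a ∧ p)): least fixpoint, start Z0 = {3}, add states with every successor in Z. Already a fixed point.
Sat(AF (EG (¬a ∧ p))) = {3}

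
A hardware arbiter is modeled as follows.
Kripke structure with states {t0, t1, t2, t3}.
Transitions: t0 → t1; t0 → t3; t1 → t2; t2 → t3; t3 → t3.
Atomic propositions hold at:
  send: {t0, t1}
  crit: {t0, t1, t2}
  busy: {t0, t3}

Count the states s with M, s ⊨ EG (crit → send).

Sat(crit → send) = {t0, t1, t3}
EG (crit → send): greatest fixpoint, start Z0 = {t0, t1, t3}, keep only states in Sat with some successor in Z. Z1 = {t0, t3}; fixed.
Sat(EG (crit → send)) = {t0, t3}
|Sat(EG (crit → send))| = |{t0, t3}| = 2.

2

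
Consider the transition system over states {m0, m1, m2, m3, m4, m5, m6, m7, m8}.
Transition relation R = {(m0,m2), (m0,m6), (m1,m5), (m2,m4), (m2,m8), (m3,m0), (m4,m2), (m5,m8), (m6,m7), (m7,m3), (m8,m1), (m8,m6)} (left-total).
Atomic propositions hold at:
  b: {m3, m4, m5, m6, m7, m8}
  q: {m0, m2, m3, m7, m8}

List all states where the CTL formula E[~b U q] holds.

Sat(~b) = {m0, m1, m2}
E[~b U q]: least fixpoint, start Z0 = Sat(q) = {m0, m2, m3, m7, m8}, add states in Sat(~b) with some successor in Z. Already a fixed point.
Sat(E[~b U q]) = {m0, m2, m3, m7, m8}

{m0, m2, m3, m7, m8}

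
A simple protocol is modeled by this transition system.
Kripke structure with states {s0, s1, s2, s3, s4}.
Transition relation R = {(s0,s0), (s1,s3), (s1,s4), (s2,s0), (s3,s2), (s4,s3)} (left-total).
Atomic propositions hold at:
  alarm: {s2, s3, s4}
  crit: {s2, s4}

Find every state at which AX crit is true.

{s3}

Sat(AX crit) = {s : every successor in {s2, s4}} = {s3}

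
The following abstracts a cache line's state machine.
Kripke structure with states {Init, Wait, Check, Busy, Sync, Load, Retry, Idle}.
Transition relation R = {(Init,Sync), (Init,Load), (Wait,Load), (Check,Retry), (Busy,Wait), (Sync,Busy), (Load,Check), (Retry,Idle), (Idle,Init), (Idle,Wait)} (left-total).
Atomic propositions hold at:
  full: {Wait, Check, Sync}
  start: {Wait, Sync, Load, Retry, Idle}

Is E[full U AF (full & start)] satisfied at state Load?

No

Sat(full & start) = {Wait, Sync}
AF (full & start): least fixpoint, start Z0 = {Wait, Sync}, add states with every successor in Z. Z1 = {Wait, Busy, Sync}; fixed.
Sat(AF (full & start)) = {Wait, Busy, Sync}
E[full U AF (full & start)]: least fixpoint, start Z0 = Sat(AF (full & start)) = {Wait, Busy, Sync}, add states in Sat(full) with some successor in Z. Already a fixed point.
Sat(E[full U AF (full & start)]) = {Wait, Busy, Sync}
Load ∉ Sat(E[full U AF (full & start)]) = {Wait, Busy, Sync}, so the formula does not hold at Load.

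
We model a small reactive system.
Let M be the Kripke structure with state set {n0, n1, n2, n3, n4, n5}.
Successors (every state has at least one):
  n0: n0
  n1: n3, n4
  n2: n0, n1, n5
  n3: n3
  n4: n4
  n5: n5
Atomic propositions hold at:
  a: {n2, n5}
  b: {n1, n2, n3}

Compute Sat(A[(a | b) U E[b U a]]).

{n2, n5}

Sat(a | b) = {n1, n2, n3, n5}
E[b U a]: least fixpoint, start Z0 = Sat(a) = {n2, n5}, add states in Sat(b) with some successor in Z. Already a fixed point.
Sat(E[b U a]) = {n2, n5}
A[(a | b) U E[b U a]]: least fixpoint, start Z0 = Sat(E[b U a]) = {n2, n5}, add states in Sat(a | b) with every successor in Z. Already a fixed point.
Sat(A[(a | b) U E[b U a]]) = {n2, n5}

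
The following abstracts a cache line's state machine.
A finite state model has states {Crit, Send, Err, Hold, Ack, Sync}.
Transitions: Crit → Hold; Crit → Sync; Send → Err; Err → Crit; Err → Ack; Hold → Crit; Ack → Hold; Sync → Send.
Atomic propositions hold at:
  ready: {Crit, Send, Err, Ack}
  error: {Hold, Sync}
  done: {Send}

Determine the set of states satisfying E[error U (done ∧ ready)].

{Send, Sync}

Sat(done ∧ ready) = {Send}
E[error U (done ∧ ready)]: least fixpoint, start Z0 = Sat((done ∧ ready)) = {Send}, add states in Sat(error) with some successor in Z. Z1 = {Send, Sync}; fixed.
Sat(E[error U (done ∧ ready)]) = {Send, Sync}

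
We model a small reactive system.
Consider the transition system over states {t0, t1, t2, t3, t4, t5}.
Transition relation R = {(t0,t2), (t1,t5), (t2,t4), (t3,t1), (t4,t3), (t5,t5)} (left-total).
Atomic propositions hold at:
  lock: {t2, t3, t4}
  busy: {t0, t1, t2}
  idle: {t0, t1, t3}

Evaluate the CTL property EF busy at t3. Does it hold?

EF busy: least fixpoint, start Z0 = {t0, t1, t2}, add states with some successor in Z. Z1 = {t0, t1, t2, t3}; Z2 = {t0, t1, t2, t3, t4}; fixed.
Sat(EF busy) = {t0, t1, t2, t3, t4}
t3 ∈ Sat(EF busy) = {t0, t1, t2, t3, t4}, so the formula holds at t3.

Yes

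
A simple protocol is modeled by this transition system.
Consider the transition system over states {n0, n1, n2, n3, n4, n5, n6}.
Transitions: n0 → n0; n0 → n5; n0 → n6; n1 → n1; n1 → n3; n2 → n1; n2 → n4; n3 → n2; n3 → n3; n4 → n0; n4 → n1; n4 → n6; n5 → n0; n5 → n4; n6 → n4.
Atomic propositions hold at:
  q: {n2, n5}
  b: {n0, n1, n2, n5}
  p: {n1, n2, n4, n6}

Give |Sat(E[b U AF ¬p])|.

5

Sat(¬p) = {n0, n3, n5}
AF ¬p: least fixpoint, start Z0 = {n0, n3, n5}, add states with every successor in Z. Already a fixed point.
Sat(AF ¬p) = {n0, n3, n5}
E[b U AF ¬p]: least fixpoint, start Z0 = Sat(AF ¬p) = {n0, n3, n5}, add states in Sat(b) with some successor in Z. Z1 = {n0, n1, n3, n5}; Z2 = {n0, n1, n2, n3, n5}; fixed.
Sat(E[b U AF ¬p]) = {n0, n1, n2, n3, n5}
|Sat(E[b U AF ¬p])| = |{n0, n1, n2, n3, n5}| = 5.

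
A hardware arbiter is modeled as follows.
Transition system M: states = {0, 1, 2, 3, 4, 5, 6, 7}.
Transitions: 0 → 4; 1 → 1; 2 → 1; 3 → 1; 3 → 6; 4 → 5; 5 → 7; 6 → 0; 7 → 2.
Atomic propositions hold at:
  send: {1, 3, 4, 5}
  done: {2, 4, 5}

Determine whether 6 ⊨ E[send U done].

No

E[send U done]: least fixpoint, start Z0 = Sat(done) = {2, 4, 5}, add states in Sat(send) with some successor in Z. Already a fixed point.
Sat(E[send U done]) = {2, 4, 5}
6 ∉ Sat(E[send U done]) = {2, 4, 5}, so the formula does not hold at 6.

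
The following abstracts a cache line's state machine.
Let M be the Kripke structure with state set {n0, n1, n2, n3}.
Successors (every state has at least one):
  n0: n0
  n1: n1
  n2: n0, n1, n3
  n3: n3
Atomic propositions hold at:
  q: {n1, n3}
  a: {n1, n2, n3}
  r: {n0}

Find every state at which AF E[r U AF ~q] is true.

{n0, n2}

Sat(~q) = {n0, n2}
AF ~q: least fixpoint, start Z0 = {n0, n2}, add states with every successor in Z. Already a fixed point.
Sat(AF ~q) = {n0, n2}
E[r U AF ~q]: least fixpoint, start Z0 = Sat(AF ~q) = {n0, n2}, add states in Sat(r) with some successor in Z. Already a fixed point.
Sat(E[r U AF ~q]) = {n0, n2}
AF E[r U AF ~q]: least fixpoint, start Z0 = {n0, n2}, add states with every successor in Z. Already a fixed point.
Sat(AF E[r U AF ~q]) = {n0, n2}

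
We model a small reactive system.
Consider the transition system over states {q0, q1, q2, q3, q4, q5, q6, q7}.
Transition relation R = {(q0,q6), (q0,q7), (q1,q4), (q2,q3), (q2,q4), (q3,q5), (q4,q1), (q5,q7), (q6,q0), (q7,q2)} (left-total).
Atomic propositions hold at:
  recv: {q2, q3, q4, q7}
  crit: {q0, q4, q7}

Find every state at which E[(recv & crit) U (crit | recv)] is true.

{q0, q2, q3, q4, q7}

Sat(recv & crit) = {q4, q7}
Sat(crit | recv) = {q0, q2, q3, q4, q7}
E[(recv & crit) U (crit | recv)]: least fixpoint, start Z0 = Sat((crit | recv)) = {q0, q2, q3, q4, q7}, add states in Sat(recv & crit) with some successor in Z. Already a fixed point.
Sat(E[(recv & crit) U (crit | recv)]) = {q0, q2, q3, q4, q7}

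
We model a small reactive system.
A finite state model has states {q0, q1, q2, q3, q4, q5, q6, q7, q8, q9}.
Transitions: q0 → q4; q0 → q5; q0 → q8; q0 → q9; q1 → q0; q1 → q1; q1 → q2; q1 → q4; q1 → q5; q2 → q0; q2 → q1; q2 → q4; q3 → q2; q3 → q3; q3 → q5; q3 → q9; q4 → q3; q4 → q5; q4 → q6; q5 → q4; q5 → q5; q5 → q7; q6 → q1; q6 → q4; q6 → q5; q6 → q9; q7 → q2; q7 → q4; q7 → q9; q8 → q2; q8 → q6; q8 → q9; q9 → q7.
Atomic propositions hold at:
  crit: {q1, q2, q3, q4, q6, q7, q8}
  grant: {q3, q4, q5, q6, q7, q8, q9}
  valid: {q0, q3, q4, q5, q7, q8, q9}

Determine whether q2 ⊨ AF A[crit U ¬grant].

Sat(¬grant) = {q0, q1, q2}
A[crit U ¬grant]: least fixpoint, start Z0 = Sat(¬grant) = {q0, q1, q2}, add states in Sat(crit) with every successor in Z. Already a fixed point.
Sat(A[crit U ¬grant]) = {q0, q1, q2}
AF A[crit U ¬grant]: least fixpoint, start Z0 = {q0, q1, q2}, add states with every successor in Z. Already a fixed point.
Sat(AF A[crit U ¬grant]) = {q0, q1, q2}
q2 ∈ Sat(AF A[crit U ¬grant]) = {q0, q1, q2}, so the formula holds at q2.

Yes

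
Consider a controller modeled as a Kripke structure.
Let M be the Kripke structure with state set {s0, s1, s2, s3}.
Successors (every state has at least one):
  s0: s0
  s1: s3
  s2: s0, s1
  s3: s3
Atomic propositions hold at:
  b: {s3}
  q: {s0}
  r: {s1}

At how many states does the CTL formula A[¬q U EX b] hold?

Sat(¬q) = {s1, s2, s3}
Sat(EX b) = {s : some successor in {s3}} = {s1, s3}
A[¬q U EX b]: least fixpoint, start Z0 = Sat(EX b) = {s1, s3}, add states in Sat(¬q) with every successor in Z. Already a fixed point.
Sat(A[¬q U EX b]) = {s1, s3}
|Sat(A[¬q U EX b])| = |{s1, s3}| = 2.

2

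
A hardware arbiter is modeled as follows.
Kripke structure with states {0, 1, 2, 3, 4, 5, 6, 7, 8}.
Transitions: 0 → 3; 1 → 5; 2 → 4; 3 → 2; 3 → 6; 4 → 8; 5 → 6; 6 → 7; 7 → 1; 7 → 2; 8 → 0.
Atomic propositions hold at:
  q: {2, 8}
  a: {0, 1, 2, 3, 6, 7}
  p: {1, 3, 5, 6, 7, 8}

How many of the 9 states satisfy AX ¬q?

Sat(¬q) = {0, 1, 3, 4, 5, 6, 7}
Sat(AX ¬q) = {s : every successor in {0, 1, 3, 4, 5, 6, 7}} = {0, 1, 2, 5, 6, 8}
|Sat(AX ¬q)| = |{0, 1, 2, 5, 6, 8}| = 6.

6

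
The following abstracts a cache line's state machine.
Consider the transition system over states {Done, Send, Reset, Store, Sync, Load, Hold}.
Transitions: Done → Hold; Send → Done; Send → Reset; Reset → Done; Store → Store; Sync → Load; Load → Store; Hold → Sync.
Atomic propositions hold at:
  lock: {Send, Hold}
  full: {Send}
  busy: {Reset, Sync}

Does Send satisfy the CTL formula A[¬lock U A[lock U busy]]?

No

Sat(¬lock) = {Done, Reset, Store, Sync, Load}
A[lock U busy]: least fixpoint, start Z0 = Sat(busy) = {Reset, Sync}, add states in Sat(lock) with every successor in Z. Z1 = {Reset, Sync, Hold}; fixed.
Sat(A[lock U busy]) = {Reset, Sync, Hold}
A[¬lock U A[lock U busy]]: least fixpoint, start Z0 = Sat(A[lock U busy]) = {Reset, Sync, Hold}, add states in Sat(¬lock) with every successor in Z. Z1 = {Done, Reset, Sync, Hold}; fixed.
Sat(A[¬lock U A[lock U busy]]) = {Done, Reset, Sync, Hold}
Send ∉ Sat(A[¬lock U A[lock U busy]]) = {Done, Reset, Sync, Hold}, so the formula does not hold at Send.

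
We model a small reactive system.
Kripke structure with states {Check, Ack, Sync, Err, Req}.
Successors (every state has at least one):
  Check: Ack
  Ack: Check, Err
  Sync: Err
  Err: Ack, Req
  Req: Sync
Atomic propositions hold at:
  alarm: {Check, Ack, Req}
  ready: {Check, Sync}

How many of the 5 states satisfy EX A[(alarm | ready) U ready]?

Sat(alarm | ready) = {Check, Ack, Sync, Req}
A[(alarm | ready) U ready]: least fixpoint, start Z0 = Sat(ready) = {Check, Sync}, add states in Sat(alarm | ready) with every successor in Z. Z1 = {Check, Sync, Req}; fixed.
Sat(A[(alarm | ready) U ready]) = {Check, Sync, Req}
Sat(EX A[(alarm | ready) U ready]) = {s : some successor in {Check, Sync, Req}} = {Ack, Err, Req}
|Sat(EX A[(alarm | ready) U ready])| = |{Ack, Err, Req}| = 3.

3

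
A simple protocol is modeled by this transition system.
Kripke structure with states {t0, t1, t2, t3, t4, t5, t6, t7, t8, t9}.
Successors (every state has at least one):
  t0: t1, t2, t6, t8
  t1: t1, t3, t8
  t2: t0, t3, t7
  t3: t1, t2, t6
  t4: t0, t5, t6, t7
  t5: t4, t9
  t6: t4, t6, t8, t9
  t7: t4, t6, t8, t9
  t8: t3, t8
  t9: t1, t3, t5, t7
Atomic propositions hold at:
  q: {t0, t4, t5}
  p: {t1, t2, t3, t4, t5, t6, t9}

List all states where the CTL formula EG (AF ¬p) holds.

Sat(¬p) = {t0, t7, t8}
AF ¬p: least fixpoint, start Z0 = {t0, t7, t8}, add states with every successor in Z. Already a fixed point.
Sat(AF ¬p) = {t0, t7, t8}
EG (AF ¬p): greatest fixpoint, start Z0 = {t0, t7, t8}, keep only states in Sat with some successor in Z. Already a fixed point.
Sat(EG (AF ¬p)) = {t0, t7, t8}

{t0, t7, t8}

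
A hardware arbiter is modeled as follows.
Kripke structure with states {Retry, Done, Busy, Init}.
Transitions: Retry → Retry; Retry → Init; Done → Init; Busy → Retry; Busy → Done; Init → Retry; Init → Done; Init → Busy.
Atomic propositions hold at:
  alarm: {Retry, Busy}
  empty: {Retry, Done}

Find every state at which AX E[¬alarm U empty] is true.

Sat(¬alarm) = {Done, Init}
E[¬alarm U empty]: least fixpoint, start Z0 = Sat(empty) = {Retry, Done}, add states in Sat(¬alarm) with some successor in Z. Z1 = {Retry, Done, Init}; fixed.
Sat(E[¬alarm U empty]) = {Retry, Done, Init}
Sat(AX E[¬alarm U empty]) = {s : every successor in {Retry, Done, Init}} = {Retry, Done, Busy}

{Retry, Done, Busy}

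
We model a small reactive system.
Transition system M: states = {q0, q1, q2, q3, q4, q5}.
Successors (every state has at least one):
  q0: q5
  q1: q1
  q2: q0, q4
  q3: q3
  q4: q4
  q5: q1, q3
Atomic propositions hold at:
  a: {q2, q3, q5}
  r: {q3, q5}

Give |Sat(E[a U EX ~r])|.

Sat(~r) = {q0, q1, q2, q4}
Sat(EX ~r) = {s : some successor in {q0, q1, q2, q4}} = {q1, q2, q4, q5}
E[a U EX ~r]: least fixpoint, start Z0 = Sat(EX ~r) = {q1, q2, q4, q5}, add states in Sat(a) with some successor in Z. Already a fixed point.
Sat(E[a U EX ~r]) = {q1, q2, q4, q5}
|Sat(E[a U EX ~r])| = |{q1, q2, q4, q5}| = 4.

4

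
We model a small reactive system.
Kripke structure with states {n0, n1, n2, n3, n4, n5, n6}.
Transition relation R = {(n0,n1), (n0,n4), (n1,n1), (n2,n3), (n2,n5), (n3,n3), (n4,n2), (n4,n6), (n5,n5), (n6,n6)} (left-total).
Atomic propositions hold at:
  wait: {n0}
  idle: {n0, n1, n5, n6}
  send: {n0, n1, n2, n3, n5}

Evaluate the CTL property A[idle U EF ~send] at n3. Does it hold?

Sat(~send) = {n4, n6}
EF ~send: least fixpoint, start Z0 = {n4, n6}, add states with some successor in Z. Z1 = {n0, n4, n6}; fixed.
Sat(EF ~send) = {n0, n4, n6}
A[idle U EF ~send]: least fixpoint, start Z0 = Sat(EF ~send) = {n0, n4, n6}, add states in Sat(idle) with every successor in Z. Already a fixed point.
Sat(A[idle U EF ~send]) = {n0, n4, n6}
n3 ∉ Sat(A[idle U EF ~send]) = {n0, n4, n6}, so the formula does not hold at n3.

No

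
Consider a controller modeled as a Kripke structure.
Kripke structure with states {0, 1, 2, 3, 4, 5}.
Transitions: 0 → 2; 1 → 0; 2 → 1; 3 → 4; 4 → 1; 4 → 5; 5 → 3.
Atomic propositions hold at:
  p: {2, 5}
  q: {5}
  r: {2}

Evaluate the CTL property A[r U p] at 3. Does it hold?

No

A[r U p]: least fixpoint, start Z0 = Sat(p) = {2, 5}, add states in Sat(r) with every successor in Z. Already a fixed point.
Sat(A[r U p]) = {2, 5}
3 ∉ Sat(A[r U p]) = {2, 5}, so the formula does not hold at 3.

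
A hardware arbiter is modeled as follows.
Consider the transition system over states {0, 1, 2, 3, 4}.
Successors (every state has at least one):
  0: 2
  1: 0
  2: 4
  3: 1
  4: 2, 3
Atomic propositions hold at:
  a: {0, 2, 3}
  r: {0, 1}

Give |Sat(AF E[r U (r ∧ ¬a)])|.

2

Sat(¬a) = {1, 4}
Sat(r ∧ ¬a) = {1}
E[r U (r ∧ ¬a)]: least fixpoint, start Z0 = Sat((r ∧ ¬a)) = {1}, add states in Sat(r) with some successor in Z. Already a fixed point.
Sat(E[r U (r ∧ ¬a)]) = {1}
AF E[r U (r ∧ ¬a)]: least fixpoint, start Z0 = {1}, add states with every successor in Z. Z1 = {1, 3}; fixed.
Sat(AF E[r U (r ∧ ¬a)]) = {1, 3}
|Sat(AF E[r U (r ∧ ¬a)])| = |{1, 3}| = 2.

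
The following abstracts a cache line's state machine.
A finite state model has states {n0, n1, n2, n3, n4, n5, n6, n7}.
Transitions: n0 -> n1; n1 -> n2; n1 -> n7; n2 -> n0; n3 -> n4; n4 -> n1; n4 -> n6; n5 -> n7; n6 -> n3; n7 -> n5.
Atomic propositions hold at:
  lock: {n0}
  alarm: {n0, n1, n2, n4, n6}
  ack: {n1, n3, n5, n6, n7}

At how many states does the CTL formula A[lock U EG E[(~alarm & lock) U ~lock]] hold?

Sat(~alarm) = {n3, n5, n7}
Sat(~alarm & lock) = ∅
Sat(~lock) = {n1, n2, n3, n4, n5, n6, n7}
E[(~alarm & lock) U ~lock]: least fixpoint, start Z0 = Sat(~lock) = {n1, n2, n3, n4, n5, n6, n7}, add states in Sat(~alarm & lock) with some successor in Z. Already a fixed point.
Sat(E[(~alarm & lock) U ~lock]) = {n1, n2, n3, n4, n5, n6, n7}
EG E[(~alarm & lock) U ~lock]: greatest fixpoint, start Z0 = {n1, n2, n3, n4, n5, n6, n7}, keep only states in Sat with some successor in Z. Z1 = {n1, n3, n4, n5, n6, n7}; fixed.
Sat(EG E[(~alarm & lock) U ~lock]) = {n1, n3, n4, n5, n6, n7}
A[lock U EG E[(~alarm & lock) U ~lock]]: least fixpoint, start Z0 = Sat(EG E[(~alarm & lock) U ~lock]) = {n1, n3, n4, n5, n6, n7}, add states in Sat(lock) with every successor in Z. Z1 = {n0, n1, n3, n4, n5, n6, n7}; fixed.
Sat(A[lock U EG E[(~alarm & lock) U ~lock]]) = {n0, n1, n3, n4, n5, n6, n7}
|Sat(A[lock U EG E[(~alarm & lock) U ~lock]])| = |{n0, n1, n3, n4, n5, n6, n7}| = 7.

7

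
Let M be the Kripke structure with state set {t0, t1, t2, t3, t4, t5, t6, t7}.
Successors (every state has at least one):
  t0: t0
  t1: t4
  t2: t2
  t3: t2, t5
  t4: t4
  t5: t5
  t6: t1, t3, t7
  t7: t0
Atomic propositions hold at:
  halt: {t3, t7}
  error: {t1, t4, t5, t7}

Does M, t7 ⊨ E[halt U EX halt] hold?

No

Sat(EX halt) = {s : some successor in {t3, t7}} = {t6}
E[halt U EX halt]: least fixpoint, start Z0 = Sat(EX halt) = {t6}, add states in Sat(halt) with some successor in Z. Already a fixed point.
Sat(E[halt U EX halt]) = {t6}
t7 ∉ Sat(E[halt U EX halt]) = {t6}, so the formula does not hold at t7.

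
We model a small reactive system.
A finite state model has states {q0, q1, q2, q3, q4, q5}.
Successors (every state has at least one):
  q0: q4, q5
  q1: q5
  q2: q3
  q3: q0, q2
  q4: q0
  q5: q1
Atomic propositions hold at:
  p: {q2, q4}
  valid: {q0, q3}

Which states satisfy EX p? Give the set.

{q0, q3}

Sat(EX p) = {s : some successor in {q2, q4}} = {q0, q3}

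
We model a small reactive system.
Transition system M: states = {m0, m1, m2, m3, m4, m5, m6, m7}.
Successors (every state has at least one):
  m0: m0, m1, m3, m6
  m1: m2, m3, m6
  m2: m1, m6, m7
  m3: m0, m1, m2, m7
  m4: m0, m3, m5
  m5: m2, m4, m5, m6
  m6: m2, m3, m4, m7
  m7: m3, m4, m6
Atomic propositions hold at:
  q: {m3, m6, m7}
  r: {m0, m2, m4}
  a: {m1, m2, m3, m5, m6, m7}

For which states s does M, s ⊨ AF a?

{m1, m2, m3, m5, m6, m7}

AF a: least fixpoint, start Z0 = {m1, m2, m3, m5, m6, m7}, add states with every successor in Z. Already a fixed point.
Sat(AF a) = {m1, m2, m3, m5, m6, m7}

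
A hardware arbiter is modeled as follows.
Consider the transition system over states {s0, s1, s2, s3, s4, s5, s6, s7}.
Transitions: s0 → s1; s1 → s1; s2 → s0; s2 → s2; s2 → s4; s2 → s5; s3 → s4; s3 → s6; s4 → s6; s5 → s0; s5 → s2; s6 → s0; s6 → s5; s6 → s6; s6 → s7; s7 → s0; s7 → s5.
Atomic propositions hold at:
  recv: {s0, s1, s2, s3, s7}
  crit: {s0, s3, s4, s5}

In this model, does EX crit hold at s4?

Sat(EX crit) = {s : some successor in {s0, s3, s4, s5}} = {s2, s3, s5, s6, s7}
s4 ∉ Sat(EX crit) = {s2, s3, s5, s6, s7}, so the formula does not hold at s4.

No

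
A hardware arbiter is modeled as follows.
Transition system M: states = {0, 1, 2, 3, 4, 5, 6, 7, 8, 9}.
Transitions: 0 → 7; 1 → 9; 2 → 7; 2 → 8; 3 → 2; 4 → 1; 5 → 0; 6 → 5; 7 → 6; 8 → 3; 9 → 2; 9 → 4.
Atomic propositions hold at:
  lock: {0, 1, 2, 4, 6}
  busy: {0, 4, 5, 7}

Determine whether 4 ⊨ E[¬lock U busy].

Sat(¬lock) = {3, 5, 7, 8, 9}
E[¬lock U busy]: least fixpoint, start Z0 = Sat(busy) = {0, 4, 5, 7}, add states in Sat(¬lock) with some successor in Z. Z1 = {0, 4, 5, 7, 9}; fixed.
Sat(E[¬lock U busy]) = {0, 4, 5, 7, 9}
4 ∈ Sat(E[¬lock U busy]) = {0, 4, 5, 7, 9}, so the formula holds at 4.

Yes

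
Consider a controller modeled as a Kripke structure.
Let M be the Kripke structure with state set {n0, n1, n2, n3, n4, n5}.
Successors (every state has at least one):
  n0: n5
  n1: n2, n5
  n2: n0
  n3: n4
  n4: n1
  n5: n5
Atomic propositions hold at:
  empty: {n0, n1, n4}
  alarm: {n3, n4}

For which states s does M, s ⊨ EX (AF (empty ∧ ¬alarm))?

Sat(¬alarm) = {n0, n1, n2, n5}
Sat(empty ∧ ¬alarm) = {n0, n1}
AF (empty ∧ ¬alarm): least fixpoint, start Z0 = {n0, n1}, add states with every successor in Z. Z1 = {n0, n1, n2, n4}; Z2 = {n0, n1, n2, n3, n4}; fixed.
Sat(AF (empty ∧ ¬alarm)) = {n0, n1, n2, n3, n4}
Sat(EX (AF (empty ∧ ¬alarm))) = {s : some successor in {n0, n1, n2, n3, n4}} = {n1, n2, n3, n4}

{n1, n2, n3, n4}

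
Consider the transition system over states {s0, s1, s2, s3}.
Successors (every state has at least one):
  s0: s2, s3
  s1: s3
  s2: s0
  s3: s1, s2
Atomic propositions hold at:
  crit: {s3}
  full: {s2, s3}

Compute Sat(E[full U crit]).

E[full U crit]: least fixpoint, start Z0 = Sat(crit) = {s3}, add states in Sat(full) with some successor in Z. Already a fixed point.
Sat(E[full U crit]) = {s3}

{s3}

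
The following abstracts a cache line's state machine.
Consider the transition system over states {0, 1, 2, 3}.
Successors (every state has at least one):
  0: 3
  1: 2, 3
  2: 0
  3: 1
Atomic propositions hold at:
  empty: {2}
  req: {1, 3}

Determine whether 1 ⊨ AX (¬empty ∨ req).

No

Sat(¬empty) = {0, 1, 3}
Sat(¬empty ∨ req) = {0, 1, 3}
Sat(AX (¬empty ∨ req)) = {s : every successor in {0, 1, 3}} = {0, 2, 3}
1 ∉ Sat(AX (¬empty ∨ req)) = {0, 2, 3}, so the formula does not hold at 1.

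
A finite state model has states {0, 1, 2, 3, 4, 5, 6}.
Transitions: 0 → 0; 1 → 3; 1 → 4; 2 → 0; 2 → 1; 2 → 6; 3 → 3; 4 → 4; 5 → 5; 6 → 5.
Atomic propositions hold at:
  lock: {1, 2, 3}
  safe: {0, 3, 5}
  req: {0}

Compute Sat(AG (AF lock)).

AF lock: least fixpoint, start Z0 = {1, 2, 3}, add states with every successor in Z. Already a fixed point.
Sat(AF lock) = {1, 2, 3}
AG (AF lock): greatest fixpoint, start Z0 = {1, 2, 3}, keep only states in Sat with every successor in Z. Z1 = {3}; fixed.
Sat(AG (AF lock)) = {3}

{3}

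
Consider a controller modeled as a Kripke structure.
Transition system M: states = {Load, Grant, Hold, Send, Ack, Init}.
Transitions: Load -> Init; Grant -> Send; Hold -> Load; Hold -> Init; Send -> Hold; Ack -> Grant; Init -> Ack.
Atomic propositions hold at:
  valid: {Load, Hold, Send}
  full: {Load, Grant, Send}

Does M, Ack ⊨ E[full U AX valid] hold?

Sat(AX valid) = {s : every successor in {Load, Hold, Send}} = {Grant, Send}
E[full U AX valid]: least fixpoint, start Z0 = Sat(AX valid) = {Grant, Send}, add states in Sat(full) with some successor in Z. Already a fixed point.
Sat(E[full U AX valid]) = {Grant, Send}
Ack ∉ Sat(E[full U AX valid]) = {Grant, Send}, so the formula does not hold at Ack.

No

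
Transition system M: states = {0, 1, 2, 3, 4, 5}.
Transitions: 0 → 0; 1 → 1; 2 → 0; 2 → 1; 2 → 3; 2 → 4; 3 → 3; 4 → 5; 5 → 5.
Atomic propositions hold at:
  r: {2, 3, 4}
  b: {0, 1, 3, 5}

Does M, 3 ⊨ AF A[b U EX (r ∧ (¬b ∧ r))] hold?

Sat(¬b) = {2, 4}
Sat(¬b ∧ r) = {2, 4}
Sat(r ∧ (¬b ∧ r)) = {2, 4}
Sat(EX (r ∧ (¬b ∧ r))) = {s : some successor in {2, 4}} = {2}
A[b U EX (r ∧ (¬b ∧ r))]: least fixpoint, start Z0 = Sat(EX (r ∧ (¬b ∧ r))) = {2}, add states in Sat(b) with every successor in Z. Already a fixed point.
Sat(A[b U EX (r ∧ (¬b ∧ r))]) = {2}
AF A[b U EX (r ∧ (¬b ∧ r))]: least fixpoint, start Z0 = {2}, add states with every successor in Z. Already a fixed point.
Sat(AF A[b U EX (r ∧ (¬b ∧ r))]) = {2}
3 ∉ Sat(AF A[b U EX (r ∧ (¬b ∧ r))]) = {2}, so the formula does not hold at 3.

No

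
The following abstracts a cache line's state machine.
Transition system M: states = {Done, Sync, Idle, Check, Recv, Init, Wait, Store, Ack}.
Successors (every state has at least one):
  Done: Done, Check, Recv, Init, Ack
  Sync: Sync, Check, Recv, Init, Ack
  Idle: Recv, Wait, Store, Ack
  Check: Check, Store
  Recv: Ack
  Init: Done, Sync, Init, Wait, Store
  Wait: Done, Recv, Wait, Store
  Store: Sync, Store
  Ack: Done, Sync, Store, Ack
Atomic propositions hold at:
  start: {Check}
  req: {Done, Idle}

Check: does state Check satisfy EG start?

Yes

EG start: greatest fixpoint, start Z0 = {Check}, keep only states in Sat with some successor in Z. Already a fixed point.
Sat(EG start) = {Check}
Check ∈ Sat(EG start) = {Check}, so the formula holds at Check.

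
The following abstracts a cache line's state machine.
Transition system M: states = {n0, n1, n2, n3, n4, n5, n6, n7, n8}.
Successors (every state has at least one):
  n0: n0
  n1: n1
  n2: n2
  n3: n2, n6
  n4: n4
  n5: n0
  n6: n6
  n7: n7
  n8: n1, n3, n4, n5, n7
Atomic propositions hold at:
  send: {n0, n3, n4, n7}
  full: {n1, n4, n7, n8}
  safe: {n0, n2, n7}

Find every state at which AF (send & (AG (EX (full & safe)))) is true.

Sat(full & safe) = {n7}
Sat(EX (full & safe)) = {s : some successor in {n7}} = {n7, n8}
AG (EX (full & safe)): greatest fixpoint, start Z0 = {n7, n8}, keep only states in Sat with every successor in Z. Z1 = {n7}; fixed.
Sat(AG (EX (full & safe))) = {n7}
Sat(send & (AG (EX (full & safe)))) = {n7}
AF (send & (AG (EX (full & safe)))): least fixpoint, start Z0 = {n7}, add states with every successor in Z. Already a fixed point.
Sat(AF (send & (AG (EX (full & safe))))) = {n7}

{n7}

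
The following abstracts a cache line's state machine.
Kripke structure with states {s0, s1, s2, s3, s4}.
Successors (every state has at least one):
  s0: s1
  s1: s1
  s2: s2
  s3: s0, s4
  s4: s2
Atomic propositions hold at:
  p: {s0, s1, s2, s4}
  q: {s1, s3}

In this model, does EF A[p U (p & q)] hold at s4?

No

Sat(p & q) = {s1}
A[p U (p & q)]: least fixpoint, start Z0 = Sat((p & q)) = {s1}, add states in Sat(p) with every successor in Z. Z1 = {s0, s1}; fixed.
Sat(A[p U (p & q)]) = {s0, s1}
EF A[p U (p & q)]: least fixpoint, start Z0 = {s0, s1}, add states with some successor in Z. Z1 = {s0, s1, s3}; fixed.
Sat(EF A[p U (p & q)]) = {s0, s1, s3}
s4 ∉ Sat(EF A[p U (p & q)]) = {s0, s1, s3}, so the formula does not hold at s4.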